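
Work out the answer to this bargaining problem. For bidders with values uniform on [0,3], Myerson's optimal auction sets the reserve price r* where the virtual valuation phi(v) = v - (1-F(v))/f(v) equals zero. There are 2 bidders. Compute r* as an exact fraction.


Step 1: For U[0,3], F(v) = v/3 and f(v) = 1/3
Step 2: phi(v) = v - (1 - v/3)/(1/3) = v - (3 - v) = 2v - 3
Step 3: Set phi(r*) = 0: 2r* - 3 = 0
Step 4: r* = 3/2 (the number of bidders n = 2 does not enter)

3/2


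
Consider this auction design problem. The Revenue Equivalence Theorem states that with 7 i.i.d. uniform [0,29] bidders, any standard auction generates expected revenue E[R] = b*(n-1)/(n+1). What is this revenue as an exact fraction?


Step 1: By Revenue Equivalence, expected revenue = b*(n-1)/(n+1)
Step 2: Substituting n = 7, b = 29
Step 3: Revenue = 29*(7-1)/(7+1) = 29*6/8
Step 4: Revenue = 174/8 = 87/4

87/4


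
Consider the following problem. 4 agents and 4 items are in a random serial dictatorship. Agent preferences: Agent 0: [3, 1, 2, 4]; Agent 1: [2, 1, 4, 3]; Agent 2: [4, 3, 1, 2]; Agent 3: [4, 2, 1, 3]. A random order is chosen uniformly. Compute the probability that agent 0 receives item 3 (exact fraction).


Step 1: Agent 0 wants item 3
Step 2: There are 24 possible orderings of agents
Step 3: In 20 orderings, agent 0 gets item 3
Step 4: Probability = 20/24 = 5/6

5/6


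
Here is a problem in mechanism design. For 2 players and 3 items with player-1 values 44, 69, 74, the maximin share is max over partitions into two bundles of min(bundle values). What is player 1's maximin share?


Step 1: Item values = 44, 69, 74
Step 2: Enumerate all 2-bundle partitions and take the smaller bundle:
  Partition 1: {44} vs {69,74} -> bundles 44, 143; min = 44
  Partition 2: {69} vs {44,74} -> bundles 69, 118; min = 69
  Partition 3: {74} vs {44,69} -> bundles 74, 113; min = 74
Step 3: MMS = max(44, 69, 74) = 74

74


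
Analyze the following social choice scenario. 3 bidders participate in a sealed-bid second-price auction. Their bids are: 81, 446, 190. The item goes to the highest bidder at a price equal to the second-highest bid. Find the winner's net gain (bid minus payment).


Step 1: Sort bids in descending order: 446, 190, 81
Step 2: The winning bid is the highest: 446
Step 3: The payment equals the second-highest bid: 190
Step 4: Surplus = winner's bid - payment = 446 - 190 = 256

256


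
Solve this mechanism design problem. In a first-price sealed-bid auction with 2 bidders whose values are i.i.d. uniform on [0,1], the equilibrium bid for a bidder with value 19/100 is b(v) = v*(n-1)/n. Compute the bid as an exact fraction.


Step 1: The symmetric BNE bidding function is b(v) = v * (n-1) / n
Step 2: Substitute v = 19/100 and n = 2
Step 3: b = 19/100 * 1/2
Step 4: b = 19/200

19/200


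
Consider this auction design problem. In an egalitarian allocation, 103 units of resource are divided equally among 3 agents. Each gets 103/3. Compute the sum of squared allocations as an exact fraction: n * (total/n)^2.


Step 1: Each agent's share = 103/3
Step 2: Square of each share = (103/3)^2 = 10609/9
Step 3: Sum of squares = 3 * 10609/9 = 10609/3

10609/3


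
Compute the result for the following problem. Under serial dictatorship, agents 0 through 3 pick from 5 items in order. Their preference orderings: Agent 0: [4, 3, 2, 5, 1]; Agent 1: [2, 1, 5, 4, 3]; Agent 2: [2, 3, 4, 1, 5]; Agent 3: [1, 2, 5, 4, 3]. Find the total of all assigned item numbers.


Step 1: Agent 0 picks item 4
Step 2: Agent 1 picks item 2
Step 3: Agent 2 picks item 3
Step 4: Agent 3 picks item 1
Step 5: Sum = 4 + 2 + 3 + 1 = 10

10


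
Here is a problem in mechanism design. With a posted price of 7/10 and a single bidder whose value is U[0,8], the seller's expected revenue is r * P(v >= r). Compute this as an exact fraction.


Step 1: Posted price r = 7/10, value support [0,8]
Step 2: P(v >= r) = (8 - 7/10)/8 = 73/80
Step 3: Expected revenue = r * P(v >= r) = 7/10 * 73/80
Step 4: Revenue = 511/800

511/800


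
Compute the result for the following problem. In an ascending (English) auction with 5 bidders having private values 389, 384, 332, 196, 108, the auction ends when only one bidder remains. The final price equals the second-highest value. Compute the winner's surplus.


Step 1: Identify the highest value: 389
Step 2: Identify the second-highest value: 384
Step 3: The final price = second-highest value = 384
Step 4: Surplus = 389 - 384 = 5

5


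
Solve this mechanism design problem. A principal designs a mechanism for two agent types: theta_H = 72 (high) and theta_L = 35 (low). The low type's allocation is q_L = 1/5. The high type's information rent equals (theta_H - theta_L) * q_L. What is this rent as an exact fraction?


Step 1: theta_H - theta_L = 72 - 35 = 37
Step 2: Information rent = (theta_H - theta_L) * q_L
Step 3: = 37 * 1/5
Step 4: = 37/5

37/5


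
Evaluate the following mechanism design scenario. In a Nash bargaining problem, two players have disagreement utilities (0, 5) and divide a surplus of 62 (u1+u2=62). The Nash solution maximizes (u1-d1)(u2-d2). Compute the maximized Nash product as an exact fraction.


Step 1: The Nash solution splits surplus symmetrically above the disagreement point
Step 2: u1 = (total + d1 - d2)/2 = (62 + 0 - 5)/2 = 57/2
Step 3: u2 = (total - d1 + d2)/2 = (62 - 0 + 5)/2 = 67/2
Step 4: Nash product = (57/2 - 0) * (67/2 - 5)
Step 5: = 57/2 * 57/2 = 3249/4

3249/4


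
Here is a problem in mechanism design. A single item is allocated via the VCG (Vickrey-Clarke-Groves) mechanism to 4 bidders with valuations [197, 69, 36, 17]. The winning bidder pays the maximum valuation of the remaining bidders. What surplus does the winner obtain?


Step 1: The winner is the agent with the highest value: agent 0 with value 197
Step 2: Values of other agents: [69, 36, 17]
Step 3: VCG payment = max of others' values = 69
Step 4: Surplus = 197 - 69 = 128

128


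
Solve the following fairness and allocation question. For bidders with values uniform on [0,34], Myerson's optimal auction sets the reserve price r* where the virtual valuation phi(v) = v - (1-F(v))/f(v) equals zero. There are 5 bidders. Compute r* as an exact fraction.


Step 1: For U[0,34], F(v) = v/34 and f(v) = 1/34
Step 2: phi(v) = v - (1 - v/34)/(1/34) = v - (34 - v) = 2v - 34
Step 3: Set phi(r*) = 0: 2r* - 34 = 0
Step 4: r* = 34/2 = 17 (the number of bidders n = 5 does not enter)

17


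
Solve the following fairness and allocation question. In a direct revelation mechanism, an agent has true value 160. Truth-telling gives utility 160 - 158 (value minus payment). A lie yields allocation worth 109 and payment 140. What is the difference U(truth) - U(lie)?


Step 1: U(truth) = value - payment = 160 - 158 = 2
Step 2: U(lie) = allocation - payment = 109 - 140 = -31
Step 3: IC gap = 2 - (-31) = 33

33


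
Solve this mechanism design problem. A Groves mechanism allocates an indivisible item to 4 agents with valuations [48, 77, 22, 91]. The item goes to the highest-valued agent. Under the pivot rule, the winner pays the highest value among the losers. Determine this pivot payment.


Step 1: The efficient winner is agent 3 with value 91
Step 2: Other agents' values: [48, 77, 22]
Step 3: Pivot payment = max(others) = 77
Step 4: The winner pays 77

77


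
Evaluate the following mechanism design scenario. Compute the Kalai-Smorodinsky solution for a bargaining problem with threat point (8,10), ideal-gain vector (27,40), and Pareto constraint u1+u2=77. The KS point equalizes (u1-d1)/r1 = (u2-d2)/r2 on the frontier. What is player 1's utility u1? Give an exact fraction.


Step 1: At the KS point, (u1-d1)/r1 = (u2-d2)/r2 = t and u1+u2 = 77
Step 2: u1 = d1 + r1*t and u2 = d2 + r2*t, so (d1 + r1*t) + (d2 + r2*t) = 77
Step 3: t = (77 - 8 - 10)/(27 + 40) = 59/67
Step 4: u1 = d1 + r1*t = 8 + 27 * 59/67 = 2129/67
Step 5: (Check: u2 = d2 + r2*t = 3030/67; u1+u2 = 2129/67 + 3030/67 = 77, on the frontier.)

2129/67


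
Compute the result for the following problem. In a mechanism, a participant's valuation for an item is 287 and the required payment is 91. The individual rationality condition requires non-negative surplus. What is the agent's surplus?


Step 1: Surplus = value - payment = 287 - 91 = 196
Step 2: IR is satisfied (surplus >= 0)

196


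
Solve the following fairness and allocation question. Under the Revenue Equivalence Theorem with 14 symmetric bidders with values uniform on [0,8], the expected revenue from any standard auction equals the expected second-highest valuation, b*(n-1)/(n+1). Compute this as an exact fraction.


Step 1: By Revenue Equivalence, expected revenue = b*(n-1)/(n+1)
Step 2: Substituting n = 14, b = 8
Step 3: Revenue = 8*(14-1)/(14+1) = 8*13/15
Step 4: Revenue = 104/15

104/15


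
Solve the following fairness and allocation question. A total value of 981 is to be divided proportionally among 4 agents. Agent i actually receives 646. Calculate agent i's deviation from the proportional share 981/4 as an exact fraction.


Step 1: Proportional share = 981/4
Step 2: Agent's actual allocation = 646
Step 3: Excess = 646 - 981/4 = 1603/4

1603/4


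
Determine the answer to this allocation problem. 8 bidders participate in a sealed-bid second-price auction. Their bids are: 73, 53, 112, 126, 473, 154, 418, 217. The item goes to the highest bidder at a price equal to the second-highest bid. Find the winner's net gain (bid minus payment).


Step 1: Sort bids in descending order: 473, 418, 217, 154, 126, 112, 73, 53
Step 2: The winning bid is the highest: 473
Step 3: The payment equals the second-highest bid: 418
Step 4: Surplus = winner's bid - payment = 473 - 418 = 55

55


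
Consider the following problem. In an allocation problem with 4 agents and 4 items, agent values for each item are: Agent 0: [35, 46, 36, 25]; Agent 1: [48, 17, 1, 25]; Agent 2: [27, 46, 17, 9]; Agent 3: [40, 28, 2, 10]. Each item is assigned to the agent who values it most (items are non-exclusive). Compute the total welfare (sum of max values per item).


Step 1: For each item, find the maximum value among all agents.
Step 2: Item 0 -> Agent 1 (value 48)
Step 3: Item 1 -> Agent 0 (value 46)
Step 4: Item 2 -> Agent 0 (value 36)
Step 5: Item 3 -> Agent 0 (value 25)
Step 6: Total welfare = 48 + 46 + 36 + 25 = 155

155


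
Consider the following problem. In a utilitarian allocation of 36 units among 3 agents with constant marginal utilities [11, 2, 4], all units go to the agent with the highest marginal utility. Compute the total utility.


Step 1: The marginal utilities are [11, 2, 4]
Step 2: The highest marginal utility is 11
Step 3: All 36 units go to that agent
Step 4: Total utility = 11 * 36 = 396

396


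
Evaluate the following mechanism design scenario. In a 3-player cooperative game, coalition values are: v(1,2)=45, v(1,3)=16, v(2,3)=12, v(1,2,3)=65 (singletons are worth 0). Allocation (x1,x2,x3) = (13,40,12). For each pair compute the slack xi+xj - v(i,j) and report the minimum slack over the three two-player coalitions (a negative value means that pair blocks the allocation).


Step 1: Slack for coalition (1,2): x1+x2 - v12 = 53 - 45 = 8
Step 2: Slack for coalition (1,3): x1+x3 - v13 = 25 - 16 = 9
Step 3: Slack for coalition (2,3): x2+x3 - v23 = 52 - 12 = 40
Step 4: Minimum slack = min(8, 9, 40) = 8, attained by (1,2); no pair can gain by deviating, so the allocation is in the core

8


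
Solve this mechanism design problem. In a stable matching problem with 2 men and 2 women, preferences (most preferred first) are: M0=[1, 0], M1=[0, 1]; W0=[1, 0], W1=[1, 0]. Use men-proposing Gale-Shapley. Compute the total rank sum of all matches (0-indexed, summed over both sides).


Step 1: Run Gale-Shapley (men propose, women hold best offer):
  M0 proposes to W1; she accepts
  M1 proposes to W0; she accepts
Step 2: Final matching: W0-M1, W1-M0
Step 3: 0-indexed ranks (man's rank of his match, then woman's): 0 + 0 + 0 + 1
Step 4: Total rank sum = 1

1


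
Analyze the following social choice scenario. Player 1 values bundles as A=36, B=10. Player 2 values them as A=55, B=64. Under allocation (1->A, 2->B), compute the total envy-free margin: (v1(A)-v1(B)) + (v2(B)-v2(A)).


Step 1: Player 1's margin = v1(A) - v1(B) = 36 - 10 = 26
Step 2: Player 2's margin = v2(B) - v2(A) = 64 - 55 = 9
Step 3: Total margin = 26 + 9 = 35

35


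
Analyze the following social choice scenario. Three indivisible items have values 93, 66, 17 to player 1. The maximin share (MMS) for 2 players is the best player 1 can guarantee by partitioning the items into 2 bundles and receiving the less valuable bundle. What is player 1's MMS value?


Step 1: Item values = 93, 66, 17
Step 2: Enumerate all 2-bundle partitions and take the smaller bundle:
  Partition 1: {93} vs {66,17} -> bundles 93, 83; min = 83
  Partition 2: {66} vs {93,17} -> bundles 66, 110; min = 66
  Partition 3: {17} vs {93,66} -> bundles 17, 159; min = 17
Step 3: MMS = max(83, 66, 17) = 83

83


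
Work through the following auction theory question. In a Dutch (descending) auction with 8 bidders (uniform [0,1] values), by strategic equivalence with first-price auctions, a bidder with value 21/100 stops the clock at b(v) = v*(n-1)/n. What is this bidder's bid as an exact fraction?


Step 1: Dutch auctions are strategically equivalent to first-price auctions
Step 2: The equilibrium bid is b(v) = v*(n-1)/n
Step 3: b = 21/100 * 7/8
Step 4: b = 147/800

147/800


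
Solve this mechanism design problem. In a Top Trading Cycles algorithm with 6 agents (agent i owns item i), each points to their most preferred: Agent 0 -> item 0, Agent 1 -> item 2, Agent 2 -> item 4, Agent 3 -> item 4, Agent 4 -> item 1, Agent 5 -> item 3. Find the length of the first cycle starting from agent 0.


Step 1: Trace the pointer graph from agent 0: 0 -> 0
Step 2: A cycle is detected when we revisit agent 0
Step 3: The cycle is: 0 -> 0
Step 4: Cycle length = 1

1


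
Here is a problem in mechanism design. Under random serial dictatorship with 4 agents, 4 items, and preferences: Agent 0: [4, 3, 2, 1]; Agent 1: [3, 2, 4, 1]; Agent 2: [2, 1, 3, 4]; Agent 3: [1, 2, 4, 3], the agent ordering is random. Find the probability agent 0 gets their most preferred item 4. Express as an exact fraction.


Step 1: Agent 0 wants item 4
Step 2: There are 24 possible orderings of agents
Step 3: In 24 orderings, agent 0 gets item 4
Step 4: Probability = 24/24 = 1

1


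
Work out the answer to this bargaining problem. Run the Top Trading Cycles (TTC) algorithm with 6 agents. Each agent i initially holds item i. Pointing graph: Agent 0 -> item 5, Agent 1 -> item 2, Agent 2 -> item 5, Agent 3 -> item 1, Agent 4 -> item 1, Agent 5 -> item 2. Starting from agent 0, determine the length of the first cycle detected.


Step 1: Trace the pointer graph from agent 0: 0 -> 5 -> 2 -> 5
Step 2: A cycle is detected when we revisit agent 5
Step 3: The cycle is: 5 -> 2 -> 5
Step 4: Cycle length = 2

2


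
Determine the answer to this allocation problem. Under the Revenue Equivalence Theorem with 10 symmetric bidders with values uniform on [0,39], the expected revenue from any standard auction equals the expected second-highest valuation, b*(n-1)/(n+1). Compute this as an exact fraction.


Step 1: By Revenue Equivalence, expected revenue = b*(n-1)/(n+1)
Step 2: Substituting n = 10, b = 39
Step 3: Revenue = 39*(10-1)/(10+1) = 39*9/11
Step 4: Revenue = 351/11

351/11


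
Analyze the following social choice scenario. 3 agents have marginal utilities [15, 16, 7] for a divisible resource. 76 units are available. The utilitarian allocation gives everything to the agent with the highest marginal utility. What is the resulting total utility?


Step 1: The marginal utilities are [15, 16, 7]
Step 2: The highest marginal utility is 16
Step 3: All 76 units go to that agent
Step 4: Total utility = 16 * 76 = 1216

1216


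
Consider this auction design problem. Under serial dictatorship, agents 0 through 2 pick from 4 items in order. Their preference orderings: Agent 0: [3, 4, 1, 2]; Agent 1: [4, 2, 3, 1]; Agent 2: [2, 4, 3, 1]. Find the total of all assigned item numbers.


Step 1: Agent 0 picks item 3
Step 2: Agent 1 picks item 4
Step 3: Agent 2 picks item 2
Step 4: Sum = 3 + 4 + 2 = 9

9


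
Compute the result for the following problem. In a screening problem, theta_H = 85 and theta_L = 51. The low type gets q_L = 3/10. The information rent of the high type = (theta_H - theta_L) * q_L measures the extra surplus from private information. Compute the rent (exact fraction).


Step 1: theta_H - theta_L = 85 - 51 = 34
Step 2: Information rent = (theta_H - theta_L) * q_L
Step 3: = 34 * 3/10
Step 4: = 51/5

51/5


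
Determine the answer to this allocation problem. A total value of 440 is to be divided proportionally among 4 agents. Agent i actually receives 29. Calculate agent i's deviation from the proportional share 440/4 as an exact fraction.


Step 1: Proportional share = 440/4 = 110
Step 2: Agent's actual allocation = 29
Step 3: Excess = 29 - 110 = -81

-81


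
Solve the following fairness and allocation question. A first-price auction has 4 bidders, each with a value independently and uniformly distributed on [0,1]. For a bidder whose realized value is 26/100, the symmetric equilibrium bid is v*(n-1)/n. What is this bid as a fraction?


Step 1: The symmetric BNE bidding function is b(v) = v * (n-1) / n
Step 2: Substitute v = 13/50 and n = 4
Step 3: b = 13/50 * 3/4
Step 4: b = 39/200

39/200


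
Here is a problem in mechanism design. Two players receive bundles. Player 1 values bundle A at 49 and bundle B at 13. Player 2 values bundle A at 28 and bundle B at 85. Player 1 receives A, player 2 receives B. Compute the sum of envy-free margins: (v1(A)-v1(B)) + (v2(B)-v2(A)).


Step 1: Player 1's margin = v1(A) - v1(B) = 49 - 13 = 36
Step 2: Player 2's margin = v2(B) - v2(A) = 85 - 28 = 57
Step 3: Total margin = 36 + 57 = 93

93


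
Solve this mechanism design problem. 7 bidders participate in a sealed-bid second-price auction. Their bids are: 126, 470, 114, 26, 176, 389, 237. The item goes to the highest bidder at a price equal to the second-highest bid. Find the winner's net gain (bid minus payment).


Step 1: Sort bids in descending order: 470, 389, 237, 176, 126, 114, 26
Step 2: The winning bid is the highest: 470
Step 3: The payment equals the second-highest bid: 389
Step 4: Surplus = winner's bid - payment = 470 - 389 = 81

81


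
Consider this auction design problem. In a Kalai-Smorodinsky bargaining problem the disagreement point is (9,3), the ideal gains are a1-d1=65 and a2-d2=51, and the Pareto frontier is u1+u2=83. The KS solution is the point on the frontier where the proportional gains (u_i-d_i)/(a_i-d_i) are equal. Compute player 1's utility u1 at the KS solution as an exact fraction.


Step 1: At the KS point, (u1-d1)/r1 = (u2-d2)/r2 = t and u1+u2 = 83
Step 2: u1 = d1 + r1*t and u2 = d2 + r2*t, so (d1 + r1*t) + (d2 + r2*t) = 83
Step 3: t = (83 - 9 - 3)/(65 + 51) = 71/116
Step 4: u1 = d1 + r1*t = 9 + 65 * 71/116 = 5659/116
Step 5: (Check: u2 = d2 + r2*t = 3969/116; u1+u2 = 5659/116 + 3969/116 = 83, on the frontier.)

5659/116


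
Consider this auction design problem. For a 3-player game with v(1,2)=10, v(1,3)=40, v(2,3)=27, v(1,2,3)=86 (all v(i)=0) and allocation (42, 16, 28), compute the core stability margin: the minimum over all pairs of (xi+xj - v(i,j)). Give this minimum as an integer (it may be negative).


Step 1: Slack for coalition (1,2): x1+x2 - v12 = 58 - 10 = 48
Step 2: Slack for coalition (1,3): x1+x3 - v13 = 70 - 40 = 30
Step 3: Slack for coalition (2,3): x2+x3 - v23 = 44 - 27 = 17
Step 4: Minimum slack = min(48, 30, 17) = 17, attained by (2,3); no pair can gain by deviating, so the allocation is in the core

17


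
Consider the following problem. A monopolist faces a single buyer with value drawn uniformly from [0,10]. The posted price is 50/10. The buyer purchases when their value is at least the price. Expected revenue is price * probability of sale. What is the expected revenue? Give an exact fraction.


Step 1: Posted price r = 5, value support [0,10]
Step 2: P(v >= r) = (10 - 5)/10 = 1/2
Step 3: Expected revenue = r * P(v >= r) = 5 * 1/2
Step 4: Revenue = 5/2

5/2


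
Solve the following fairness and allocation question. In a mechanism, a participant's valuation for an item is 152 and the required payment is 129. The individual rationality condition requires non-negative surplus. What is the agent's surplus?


Step 1: Surplus = value - payment = 152 - 129 = 23
Step 2: IR is satisfied (surplus >= 0)

23


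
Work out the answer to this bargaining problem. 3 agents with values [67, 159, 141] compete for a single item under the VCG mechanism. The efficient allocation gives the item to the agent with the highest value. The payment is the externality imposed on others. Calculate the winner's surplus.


Step 1: The winner is the agent with the highest value: agent 1 with value 159
Step 2: Values of other agents: [67, 141]
Step 3: VCG payment = max of others' values = 141
Step 4: Surplus = 159 - 141 = 18

18


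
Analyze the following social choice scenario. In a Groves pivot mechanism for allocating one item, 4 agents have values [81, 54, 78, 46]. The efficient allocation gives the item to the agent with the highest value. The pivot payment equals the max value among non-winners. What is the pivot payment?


Step 1: The efficient winner is agent 0 with value 81
Step 2: Other agents' values: [54, 78, 46]
Step 3: Pivot payment = max(others) = 78
Step 4: The winner pays 78

78


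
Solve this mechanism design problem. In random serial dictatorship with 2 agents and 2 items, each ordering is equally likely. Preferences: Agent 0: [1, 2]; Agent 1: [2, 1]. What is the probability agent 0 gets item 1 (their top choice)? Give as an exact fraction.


Step 1: Agent 0 wants item 1
Step 2: There are 2 possible orderings of agents
Step 3: In 2 orderings, agent 0 gets item 1
Step 4: Probability = 2/2 = 1

1


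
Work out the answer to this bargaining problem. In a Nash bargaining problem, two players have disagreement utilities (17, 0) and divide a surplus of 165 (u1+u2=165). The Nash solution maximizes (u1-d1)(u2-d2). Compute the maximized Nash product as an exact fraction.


Step 1: The Nash solution splits surplus symmetrically above the disagreement point
Step 2: u1 = (total + d1 - d2)/2 = (165 + 17 - 0)/2 = 91
Step 3: u2 = (total - d1 + d2)/2 = (165 - 17 + 0)/2 = 74
Step 4: Nash product = (91 - 17) * (74 - 0)
Step 5: = 74 * 74 = 5476

5476


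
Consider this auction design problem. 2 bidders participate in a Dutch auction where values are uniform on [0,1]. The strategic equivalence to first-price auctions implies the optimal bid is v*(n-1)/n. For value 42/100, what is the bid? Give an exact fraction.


Step 1: Dutch auctions are strategically equivalent to first-price auctions
Step 2: The equilibrium bid is b(v) = v*(n-1)/n
Step 3: b = 21/50 * 1/2
Step 4: b = 21/100

21/100


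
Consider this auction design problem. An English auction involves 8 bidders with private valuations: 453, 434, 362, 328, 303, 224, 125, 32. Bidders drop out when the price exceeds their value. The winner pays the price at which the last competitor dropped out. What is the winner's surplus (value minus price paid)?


Step 1: Identify the highest value: 453
Step 2: Identify the second-highest value: 434
Step 3: The final price = second-highest value = 434
Step 4: Surplus = 453 - 434 = 19

19


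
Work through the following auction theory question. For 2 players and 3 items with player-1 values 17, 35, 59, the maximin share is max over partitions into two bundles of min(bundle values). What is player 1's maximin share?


Step 1: Item values = 17, 35, 59
Step 2: Enumerate all 2-bundle partitions and take the smaller bundle:
  Partition 1: {17} vs {35,59} -> bundles 17, 94; min = 17
  Partition 2: {35} vs {17,59} -> bundles 35, 76; min = 35
  Partition 3: {59} vs {17,35} -> bundles 59, 52; min = 52
Step 3: MMS = max(17, 35, 52) = 52

52


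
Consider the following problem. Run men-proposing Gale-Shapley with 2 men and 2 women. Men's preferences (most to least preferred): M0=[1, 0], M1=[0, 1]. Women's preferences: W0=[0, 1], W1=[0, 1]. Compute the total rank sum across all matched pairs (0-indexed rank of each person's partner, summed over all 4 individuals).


Step 1: Run Gale-Shapley (men propose, women hold best offer):
  M0 proposes to W1; she accepts
  M1 proposes to W0; she accepts
Step 2: Final matching: W0-M1, W1-M0
Step 3: 0-indexed ranks (man's rank of his match, then woman's): 0 + 1 + 0 + 0
Step 4: Total rank sum = 1

1


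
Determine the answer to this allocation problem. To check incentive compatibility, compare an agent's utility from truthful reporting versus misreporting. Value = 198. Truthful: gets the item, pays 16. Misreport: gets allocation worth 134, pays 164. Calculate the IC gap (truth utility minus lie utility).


Step 1: U(truth) = value - payment = 198 - 16 = 182
Step 2: U(lie) = allocation - payment = 134 - 164 = -30
Step 3: IC gap = 182 - (-30) = 212

212


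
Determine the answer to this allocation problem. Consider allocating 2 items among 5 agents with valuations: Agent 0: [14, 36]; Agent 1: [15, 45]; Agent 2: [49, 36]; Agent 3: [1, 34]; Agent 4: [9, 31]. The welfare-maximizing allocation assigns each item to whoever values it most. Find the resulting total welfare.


Step 1: For each item, find the maximum value among all agents.
Step 2: Item 0 -> Agent 2 (value 49)
Step 3: Item 1 -> Agent 1 (value 45)
Step 4: Total welfare = 49 + 45 = 94

94


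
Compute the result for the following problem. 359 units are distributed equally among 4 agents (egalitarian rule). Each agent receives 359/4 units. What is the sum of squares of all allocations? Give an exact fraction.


Step 1: Each agent's share = 359/4
Step 2: Square of each share = (359/4)^2 = 128881/16
Step 3: Sum of squares = 4 * 128881/16 = 128881/4

128881/4


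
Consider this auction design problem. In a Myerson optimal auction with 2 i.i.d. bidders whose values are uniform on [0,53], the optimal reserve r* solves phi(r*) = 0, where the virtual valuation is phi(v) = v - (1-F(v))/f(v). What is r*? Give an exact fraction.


Step 1: For U[0,53], F(v) = v/53 and f(v) = 1/53
Step 2: phi(v) = v - (1 - v/53)/(1/53) = v - (53 - v) = 2v - 53
Step 3: Set phi(r*) = 0: 2r* - 53 = 0
Step 4: r* = 53/2 (the number of bidders n = 2 does not enter)

53/2


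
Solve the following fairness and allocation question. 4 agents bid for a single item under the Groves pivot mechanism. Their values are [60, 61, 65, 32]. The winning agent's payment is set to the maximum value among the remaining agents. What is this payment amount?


Step 1: The efficient winner is agent 2 with value 65
Step 2: Other agents' values: [60, 61, 32]
Step 3: Pivot payment = max(others) = 61
Step 4: The winner pays 61

61


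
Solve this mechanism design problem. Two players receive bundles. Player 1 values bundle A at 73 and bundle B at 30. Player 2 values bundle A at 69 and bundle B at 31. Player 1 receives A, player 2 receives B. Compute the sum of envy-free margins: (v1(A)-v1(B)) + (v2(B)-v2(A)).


Step 1: Player 1's margin = v1(A) - v1(B) = 73 - 30 = 43
Step 2: Player 2's margin = v2(B) - v2(A) = 31 - 69 = -38
Step 3: Total margin = 43 + -38 = 5

5


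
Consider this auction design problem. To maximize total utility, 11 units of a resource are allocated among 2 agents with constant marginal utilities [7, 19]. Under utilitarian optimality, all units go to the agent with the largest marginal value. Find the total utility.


Step 1: The marginal utilities are [7, 19]
Step 2: The highest marginal utility is 19
Step 3: All 11 units go to that agent
Step 4: Total utility = 19 * 11 = 209

209


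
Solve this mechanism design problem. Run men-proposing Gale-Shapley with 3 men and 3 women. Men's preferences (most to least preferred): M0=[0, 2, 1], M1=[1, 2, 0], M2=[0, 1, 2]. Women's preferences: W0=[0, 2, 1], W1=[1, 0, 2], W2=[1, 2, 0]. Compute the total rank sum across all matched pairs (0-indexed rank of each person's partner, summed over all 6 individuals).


Step 1: Run Gale-Shapley (men propose, women hold best offer):
  M0 proposes to W0; she accepts
  M1 proposes to W1; she accepts
  M2 proposes to W0; rejected
  M2 proposes to W1; rejected
  M2 proposes to W2; she accepts
Step 2: Final matching: W0-M0, W1-M1, W2-M2
Step 3: 0-indexed ranks (man's rank of his match, then woman's): 0 + 0 + 0 + 0 + 2 + 1
Step 4: Total rank sum = 3

3


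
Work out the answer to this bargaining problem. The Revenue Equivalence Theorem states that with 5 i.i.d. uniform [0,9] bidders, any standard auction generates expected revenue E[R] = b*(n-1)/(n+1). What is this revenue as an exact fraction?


Step 1: By Revenue Equivalence, expected revenue = b*(n-1)/(n+1)
Step 2: Substituting n = 5, b = 9
Step 3: Revenue = 9*(5-1)/(5+1) = 9*4/6
Step 4: Revenue = 36/6 = 6

6


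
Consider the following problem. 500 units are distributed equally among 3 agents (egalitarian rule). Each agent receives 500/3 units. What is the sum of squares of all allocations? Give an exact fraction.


Step 1: Each agent's share = 500/3
Step 2: Square of each share = (500/3)^2 = 250000/9
Step 3: Sum of squares = 3 * 250000/9 = 250000/3

250000/3


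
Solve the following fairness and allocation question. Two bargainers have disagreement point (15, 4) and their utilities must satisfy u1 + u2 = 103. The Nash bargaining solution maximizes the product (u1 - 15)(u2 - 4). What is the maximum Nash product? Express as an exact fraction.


Step 1: The Nash solution splits surplus symmetrically above the disagreement point
Step 2: u1 = (total + d1 - d2)/2 = (103 + 15 - 4)/2 = 57
Step 3: u2 = (total - d1 + d2)/2 = (103 - 15 + 4)/2 = 46
Step 4: Nash product = (57 - 15) * (46 - 4)
Step 5: = 42 * 42 = 1764

1764


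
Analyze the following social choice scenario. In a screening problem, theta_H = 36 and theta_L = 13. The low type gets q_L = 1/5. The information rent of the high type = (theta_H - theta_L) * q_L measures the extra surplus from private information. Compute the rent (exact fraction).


Step 1: theta_H - theta_L = 36 - 13 = 23
Step 2: Information rent = (theta_H - theta_L) * q_L
Step 3: = 23 * 1/5
Step 4: = 23/5

23/5


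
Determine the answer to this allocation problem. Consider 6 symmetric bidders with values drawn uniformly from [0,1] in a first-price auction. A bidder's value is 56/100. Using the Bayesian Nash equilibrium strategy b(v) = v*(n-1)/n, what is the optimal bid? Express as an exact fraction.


Step 1: The symmetric BNE bidding function is b(v) = v * (n-1) / n
Step 2: Substitute v = 14/25 and n = 6
Step 3: b = 14/25 * 5/6
Step 4: b = 7/15

7/15


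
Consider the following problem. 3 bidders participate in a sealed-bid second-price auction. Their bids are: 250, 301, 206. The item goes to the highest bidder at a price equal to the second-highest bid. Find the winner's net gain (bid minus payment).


Step 1: Sort bids in descending order: 301, 250, 206
Step 2: The winning bid is the highest: 301
Step 3: The payment equals the second-highest bid: 250
Step 4: Surplus = winner's bid - payment = 301 - 250 = 51

51


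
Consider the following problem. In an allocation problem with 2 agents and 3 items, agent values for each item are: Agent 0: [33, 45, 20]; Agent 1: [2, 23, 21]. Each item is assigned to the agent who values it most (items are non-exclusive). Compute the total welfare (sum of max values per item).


Step 1: For each item, find the maximum value among all agents.
Step 2: Item 0 -> Agent 0 (value 33)
Step 3: Item 1 -> Agent 0 (value 45)
Step 4: Item 2 -> Agent 1 (value 21)
Step 5: Total welfare = 33 + 45 + 21 = 99

99


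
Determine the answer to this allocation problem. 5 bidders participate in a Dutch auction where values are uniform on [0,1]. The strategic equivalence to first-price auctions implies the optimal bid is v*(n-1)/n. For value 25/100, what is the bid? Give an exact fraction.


Step 1: Dutch auctions are strategically equivalent to first-price auctions
Step 2: The equilibrium bid is b(v) = v*(n-1)/n
Step 3: b = 1/4 * 4/5
Step 4: b = 1/5

1/5


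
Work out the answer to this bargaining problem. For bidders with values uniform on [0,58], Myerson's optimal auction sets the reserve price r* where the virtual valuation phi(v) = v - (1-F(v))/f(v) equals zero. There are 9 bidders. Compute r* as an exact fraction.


Step 1: For U[0,58], F(v) = v/58 and f(v) = 1/58
Step 2: phi(v) = v - (1 - v/58)/(1/58) = v - (58 - v) = 2v - 58
Step 3: Set phi(r*) = 0: 2r* - 58 = 0
Step 4: r* = 58/2 = 29 (the number of bidders n = 9 does not enter)

29


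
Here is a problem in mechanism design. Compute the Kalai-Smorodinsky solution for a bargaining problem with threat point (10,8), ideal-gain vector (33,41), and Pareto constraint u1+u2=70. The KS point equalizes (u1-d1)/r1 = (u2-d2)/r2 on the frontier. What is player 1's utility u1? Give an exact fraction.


Step 1: At the KS point, (u1-d1)/r1 = (u2-d2)/r2 = t and u1+u2 = 70
Step 2: u1 = d1 + r1*t and u2 = d2 + r2*t, so (d1 + r1*t) + (d2 + r2*t) = 70
Step 3: t = (70 - 10 - 8)/(33 + 41) = 52/74 = 26/37
Step 4: u1 = d1 + r1*t = 10 + 33 * 26/37 = 1228/37
Step 5: (Check: u2 = d2 + r2*t = 1362/37; u1+u2 = 1228/37 + 1362/37 = 70, on the frontier.)

1228/37


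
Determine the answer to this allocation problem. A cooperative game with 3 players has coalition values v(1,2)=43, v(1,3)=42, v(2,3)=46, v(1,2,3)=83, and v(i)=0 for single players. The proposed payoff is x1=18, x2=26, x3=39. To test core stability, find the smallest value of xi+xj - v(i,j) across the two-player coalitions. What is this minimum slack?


Step 1: Slack for coalition (1,2): x1+x2 - v12 = 44 - 43 = 1
Step 2: Slack for coalition (1,3): x1+x3 - v13 = 57 - 42 = 15
Step 3: Slack for coalition (2,3): x2+x3 - v23 = 65 - 46 = 19
Step 4: Minimum slack = min(1, 15, 19) = 1, attained by (1,2); no pair can gain by deviating, so the allocation is in the core

1


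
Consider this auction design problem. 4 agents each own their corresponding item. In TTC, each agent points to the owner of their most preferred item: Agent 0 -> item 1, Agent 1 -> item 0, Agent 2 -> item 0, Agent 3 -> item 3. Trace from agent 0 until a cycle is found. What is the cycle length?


Step 1: Trace the pointer graph from agent 0: 0 -> 1 -> 0
Step 2: A cycle is detected when we revisit agent 0
Step 3: The cycle is: 0 -> 1 -> 0
Step 4: Cycle length = 2

2


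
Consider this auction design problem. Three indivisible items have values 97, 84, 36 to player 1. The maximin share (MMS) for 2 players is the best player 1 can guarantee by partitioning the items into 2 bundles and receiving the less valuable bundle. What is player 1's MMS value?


Step 1: Item values = 97, 84, 36
Step 2: Enumerate all 2-bundle partitions and take the smaller bundle:
  Partition 1: {97} vs {84,36} -> bundles 97, 120; min = 97
  Partition 2: {84} vs {97,36} -> bundles 84, 133; min = 84
  Partition 3: {36} vs {97,84} -> bundles 36, 181; min = 36
Step 3: MMS = max(97, 84, 36) = 97

97


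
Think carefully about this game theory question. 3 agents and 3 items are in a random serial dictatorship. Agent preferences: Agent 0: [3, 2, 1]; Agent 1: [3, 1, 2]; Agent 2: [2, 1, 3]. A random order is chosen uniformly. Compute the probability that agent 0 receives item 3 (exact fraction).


Step 1: Agent 0 wants item 3
Step 2: There are 6 possible orderings of agents
Step 3: In 3 orderings, agent 0 gets item 3
Step 4: Probability = 3/6 = 1/2

1/2


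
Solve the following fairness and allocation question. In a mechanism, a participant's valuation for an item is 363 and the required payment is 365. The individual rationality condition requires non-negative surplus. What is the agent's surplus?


Step 1: Surplus = value - payment = 363 - 365 = -2
Step 2: IR is violated (surplus < 0)

-2


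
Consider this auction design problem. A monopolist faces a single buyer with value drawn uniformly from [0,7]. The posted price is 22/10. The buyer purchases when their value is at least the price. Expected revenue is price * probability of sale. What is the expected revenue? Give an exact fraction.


Step 1: Posted price r = 11/5, value support [0,7]
Step 2: P(v >= r) = (7 - 11/5)/7 = 24/35
Step 3: Expected revenue = r * P(v >= r) = 11/5 * 24/35
Step 4: Revenue = 264/175

264/175


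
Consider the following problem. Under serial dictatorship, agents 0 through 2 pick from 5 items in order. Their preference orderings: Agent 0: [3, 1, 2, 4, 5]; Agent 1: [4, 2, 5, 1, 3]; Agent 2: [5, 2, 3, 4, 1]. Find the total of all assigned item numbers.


Step 1: Agent 0 picks item 3
Step 2: Agent 1 picks item 4
Step 3: Agent 2 picks item 5
Step 4: Sum = 3 + 4 + 5 = 12

12


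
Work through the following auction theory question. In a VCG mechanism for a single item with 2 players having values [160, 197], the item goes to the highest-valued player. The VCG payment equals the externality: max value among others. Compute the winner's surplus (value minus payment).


Step 1: The winner is the agent with the highest value: agent 1 with value 197
Step 2: Values of other agents: [160]
Step 3: VCG payment = max of others' values = 160
Step 4: Surplus = 197 - 160 = 37

37


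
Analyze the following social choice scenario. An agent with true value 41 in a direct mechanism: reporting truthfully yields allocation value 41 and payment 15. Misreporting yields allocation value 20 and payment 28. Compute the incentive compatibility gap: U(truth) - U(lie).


Step 1: U(truth) = value - payment = 41 - 15 = 26
Step 2: U(lie) = allocation - payment = 20 - 28 = -8
Step 3: IC gap = 26 - (-8) = 34

34


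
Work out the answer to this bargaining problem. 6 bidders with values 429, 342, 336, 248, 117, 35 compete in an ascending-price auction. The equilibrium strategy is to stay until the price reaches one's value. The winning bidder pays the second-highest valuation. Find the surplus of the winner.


Step 1: Identify the highest value: 429
Step 2: Identify the second-highest value: 342
Step 3: The final price = second-highest value = 342
Step 4: Surplus = 429 - 342 = 87

87


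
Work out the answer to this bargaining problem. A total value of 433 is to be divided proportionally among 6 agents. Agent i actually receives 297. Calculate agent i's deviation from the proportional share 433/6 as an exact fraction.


Step 1: Proportional share = 433/6
Step 2: Agent's actual allocation = 297
Step 3: Excess = 297 - 433/6 = 1349/6

1349/6


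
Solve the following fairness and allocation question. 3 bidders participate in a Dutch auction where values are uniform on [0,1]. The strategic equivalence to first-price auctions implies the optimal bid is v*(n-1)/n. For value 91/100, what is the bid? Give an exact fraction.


Step 1: Dutch auctions are strategically equivalent to first-price auctions
Step 2: The equilibrium bid is b(v) = v*(n-1)/n
Step 3: b = 91/100 * 2/3
Step 4: b = 91/150

91/150


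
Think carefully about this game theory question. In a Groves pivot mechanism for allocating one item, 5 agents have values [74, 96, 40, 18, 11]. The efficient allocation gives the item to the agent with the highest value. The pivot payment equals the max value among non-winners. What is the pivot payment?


Step 1: The efficient winner is agent 1 with value 96
Step 2: Other agents' values: [74, 40, 18, 11]
Step 3: Pivot payment = max(others) = 74
Step 4: The winner pays 74

74


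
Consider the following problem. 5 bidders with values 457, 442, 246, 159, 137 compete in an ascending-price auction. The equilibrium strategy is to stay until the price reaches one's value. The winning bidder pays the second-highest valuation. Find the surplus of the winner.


Step 1: Identify the highest value: 457
Step 2: Identify the second-highest value: 442
Step 3: The final price = second-highest value = 442
Step 4: Surplus = 457 - 442 = 15

15
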